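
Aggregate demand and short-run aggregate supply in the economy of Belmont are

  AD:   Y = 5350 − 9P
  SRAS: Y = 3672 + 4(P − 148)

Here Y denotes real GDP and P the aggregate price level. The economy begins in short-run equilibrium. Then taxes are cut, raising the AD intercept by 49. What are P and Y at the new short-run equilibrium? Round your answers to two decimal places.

P = 178.38, Y = 3793.54

This is a positive demand shock: AD shifts right.
New AD: Y = 5399 − 9P.
SRAS can be written Y = 3080 + 4P.
Set AD = SRAS: 5399 − 9P = 3080 + 4P, so 2319 = 13P and P = 178.38.
Substituting into AD, Y = 3793.54.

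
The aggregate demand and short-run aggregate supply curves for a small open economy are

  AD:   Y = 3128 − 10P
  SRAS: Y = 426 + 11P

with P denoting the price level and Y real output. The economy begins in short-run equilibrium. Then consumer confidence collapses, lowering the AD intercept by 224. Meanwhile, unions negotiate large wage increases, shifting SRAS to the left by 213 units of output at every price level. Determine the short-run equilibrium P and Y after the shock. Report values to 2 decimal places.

P = 128.14, Y = 1622.57

After both shocks: AD is Y = 2904 − 10P and SRAS is Y = 213 + 11P.
Setting them equal: 2691 = 21P, so P = 128.14.
Substituting into AD, Y = 1622.57.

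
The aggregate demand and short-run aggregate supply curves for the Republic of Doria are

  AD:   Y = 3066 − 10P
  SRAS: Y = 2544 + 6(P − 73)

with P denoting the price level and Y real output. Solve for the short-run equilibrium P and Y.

Write SRAS as Y = 2544 + 6P − 438 = 2106 + 6P.
Set AD = SRAS: 3066 − 10P = 2106 + 6P, so 960 = 16P and P = 60.
Then Y = 3066 − 10·60 = 2466.

P = 60, Y = 2466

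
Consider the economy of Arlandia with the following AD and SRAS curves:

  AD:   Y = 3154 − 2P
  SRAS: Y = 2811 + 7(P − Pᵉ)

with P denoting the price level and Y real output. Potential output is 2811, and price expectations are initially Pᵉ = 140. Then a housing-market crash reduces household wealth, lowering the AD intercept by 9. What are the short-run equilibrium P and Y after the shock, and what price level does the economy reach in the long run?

AD shifts left: new AD is Y = 3145 − 2P. With Pᵉ = 140, SRAS is Y = 1831 + 7P.
Short run: 3145 − 2P = 1831 + 7P gives 1314 = 9P, so P = 146 and Y = 3145 − 2·146 = 2853.
Y = 2853 is above potential 2811; expectations adjust and SRAS shifts left until Y = 2811.
Long run: on the new AD curve, 2811 = 3145 − 2P gives P = 167.

Short run: P = 146, Y = 2853. Long run: P = 167.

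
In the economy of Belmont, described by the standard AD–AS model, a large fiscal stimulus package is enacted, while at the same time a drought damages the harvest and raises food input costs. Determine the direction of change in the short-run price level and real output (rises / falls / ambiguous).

Price level: rises; output: ambiguous

The first event is a positive demand shock: AD shifts right, which by itself pushes P up and Y up.
The second is an adverse supply shock: SRAS shifts left, which by itself pushes P up and Y down.
Both shocks push P up, so P rises. The two shocks push Y in opposite directions, so the effect on Y is ambiguous.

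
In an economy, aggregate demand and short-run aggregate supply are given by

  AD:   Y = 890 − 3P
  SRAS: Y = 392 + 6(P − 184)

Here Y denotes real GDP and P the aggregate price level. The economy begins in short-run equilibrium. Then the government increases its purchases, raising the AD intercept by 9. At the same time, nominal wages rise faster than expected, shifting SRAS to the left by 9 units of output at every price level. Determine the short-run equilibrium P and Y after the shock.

P = 180, Y = 359

After both shocks: AD is Y = 899 − 3P and SRAS is Y = 6P − 721.
Setting them equal: 1620 = 9P, so P = 180.
Y = 899 − 3·180 = 359.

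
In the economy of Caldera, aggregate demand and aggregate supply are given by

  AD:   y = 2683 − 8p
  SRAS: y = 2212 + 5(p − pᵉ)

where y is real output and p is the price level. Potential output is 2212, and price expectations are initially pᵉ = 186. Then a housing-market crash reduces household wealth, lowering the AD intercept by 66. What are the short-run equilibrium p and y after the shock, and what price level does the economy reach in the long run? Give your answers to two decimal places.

AD shifts left: new AD is y = 2617 − 8p. With pᵉ = 186, SRAS is y = 1282 + 5p.
Short run: 2617 − 8p = 1282 + 5p gives 1335 = 13p, so p = 102.69 and y = 2617 − 8p = 1795.46.
y = 1795.46 is below potential 2212; expectations adjust and SRAS shifts right until y = 2212.
Long run: on the new AD curve, 2212 = 2617 − 8p gives p = 50.63.

Short run: p = 102.69, y = 1795.46. Long run: p = 50.63.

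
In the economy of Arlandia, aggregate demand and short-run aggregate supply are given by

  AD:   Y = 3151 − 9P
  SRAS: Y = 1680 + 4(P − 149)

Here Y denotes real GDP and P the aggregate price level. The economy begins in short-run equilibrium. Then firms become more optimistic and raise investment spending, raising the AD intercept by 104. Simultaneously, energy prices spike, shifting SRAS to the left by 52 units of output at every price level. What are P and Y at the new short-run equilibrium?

After both shocks: AD is Y = 3255 − 9P and SRAS is Y = 1032 + 4P.
Setting them equal: 2223 = 13P, so P = 171.
Y = 3255 − 9·171 = 1716.

P = 171, Y = 1716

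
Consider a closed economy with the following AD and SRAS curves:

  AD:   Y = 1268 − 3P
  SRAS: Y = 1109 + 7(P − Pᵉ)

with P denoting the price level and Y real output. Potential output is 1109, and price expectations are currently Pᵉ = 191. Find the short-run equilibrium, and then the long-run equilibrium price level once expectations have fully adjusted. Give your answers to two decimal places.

Short run: with Pᵉ = 191, SRAS is Y = 7P − 228. Setting AD = SRAS gives 1496 = 10P, so P = 149.60 and Y = 1268 − 3P = 819.20.
Output 819.20 is below potential 1109, so over time expected prices fall and SRAS shifts right until Y returns to 1109.
Long run: Y = 1109 on the AD curve gives 1109 = 1268 − 3P, so P = 53.00.

Short run: P = 149.60, Y = 819.20. Long run: P = 53.00.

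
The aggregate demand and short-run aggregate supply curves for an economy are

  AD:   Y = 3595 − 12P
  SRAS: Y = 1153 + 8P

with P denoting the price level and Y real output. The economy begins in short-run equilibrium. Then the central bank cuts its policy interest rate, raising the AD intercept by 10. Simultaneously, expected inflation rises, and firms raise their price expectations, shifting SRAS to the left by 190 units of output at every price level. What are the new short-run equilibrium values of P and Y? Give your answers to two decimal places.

P = 132.10, Y = 2019.80

After both shocks: AD is Y = 3605 − 12P and SRAS is Y = 963 + 8P.
Setting them equal: 2642 = 20P, so P = 132.10.
Substituting into AD, Y = 2019.80.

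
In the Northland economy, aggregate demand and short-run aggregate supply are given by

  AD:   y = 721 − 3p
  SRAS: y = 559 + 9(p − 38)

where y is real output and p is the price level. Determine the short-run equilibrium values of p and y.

p = 42, y = 595

Write SRAS as y = 559 + 9p − 342 = 217 + 9p.
Set AD = SRAS: 721 − 3p = 217 + 9p, so 504 = 12p and p = 42.
Then y = 721 − 3·42 = 595.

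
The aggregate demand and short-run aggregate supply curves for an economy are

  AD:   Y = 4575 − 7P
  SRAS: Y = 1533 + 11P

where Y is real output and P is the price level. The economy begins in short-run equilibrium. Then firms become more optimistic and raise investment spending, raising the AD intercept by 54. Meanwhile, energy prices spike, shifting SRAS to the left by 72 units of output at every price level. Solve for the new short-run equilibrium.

After both shocks: AD is Y = 4629 − 7P and SRAS is Y = 1461 + 11P.
Setting them equal: 3168 = 18P, so P = 176.
Y = 4629 − 7·176 = 3397.

P = 176, Y = 3397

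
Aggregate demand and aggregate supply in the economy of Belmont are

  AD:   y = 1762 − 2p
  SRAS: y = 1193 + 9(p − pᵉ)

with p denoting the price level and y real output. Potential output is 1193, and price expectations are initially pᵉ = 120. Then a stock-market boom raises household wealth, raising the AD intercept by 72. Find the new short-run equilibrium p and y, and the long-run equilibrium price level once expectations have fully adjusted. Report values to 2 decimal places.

Short run: p = 156.45, y = 1521.09. Long run: p = 320.50.

AD shifts right: new AD is y = 1834 − 2p. With pᵉ = 120, SRAS is y = 113 + 9p.
Short run: 1834 − 2p = 113 + 9p gives 1721 = 11p, so p = 156.45 and y = 1834 − 2p = 1521.09.
y = 1521.09 is above potential 1193; expectations adjust and SRAS shifts left until y = 1193.
Long run: on the new AD curve, 1193 = 1834 − 2p gives p = 320.50.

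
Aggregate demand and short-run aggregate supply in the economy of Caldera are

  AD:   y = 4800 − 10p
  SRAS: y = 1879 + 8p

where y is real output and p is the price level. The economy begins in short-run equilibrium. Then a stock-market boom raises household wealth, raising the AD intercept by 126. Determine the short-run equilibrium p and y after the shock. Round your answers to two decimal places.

p = 169.28, y = 3233.22

This is a positive demand shock: AD shifts right.
New AD: y = 4926 − 10p.
Set AD = SRAS: 4926 − 10p = 1879 + 8p, so 3047 = 18p and p = 169.28.
Substituting into AD, y = 3233.22.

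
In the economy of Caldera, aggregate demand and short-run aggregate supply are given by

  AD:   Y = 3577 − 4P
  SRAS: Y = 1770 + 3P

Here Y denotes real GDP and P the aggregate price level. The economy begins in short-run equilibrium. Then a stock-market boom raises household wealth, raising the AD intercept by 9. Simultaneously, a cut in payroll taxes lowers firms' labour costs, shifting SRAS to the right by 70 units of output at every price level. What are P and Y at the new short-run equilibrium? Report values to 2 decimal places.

P = 249.43, Y = 2588.29

After both shocks: AD is Y = 3586 − 4P and SRAS is Y = 1840 + 3P.
Setting them equal: 1746 = 7P, so P = 249.43.
Substituting into AD, Y = 2588.29.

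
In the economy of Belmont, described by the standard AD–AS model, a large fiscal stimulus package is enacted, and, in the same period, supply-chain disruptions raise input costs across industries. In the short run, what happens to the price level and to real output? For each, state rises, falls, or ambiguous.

Price level: rises; output: ambiguous

The first event is a positive demand shock: AD shifts right, which by itself pushes P up and Y up.
The second is an adverse supply shock: SRAS shifts left, which by itself pushes P up and Y down.
Both shocks push P up, so P rises. The two shocks push Y in opposite directions, so the effect on Y is ambiguous.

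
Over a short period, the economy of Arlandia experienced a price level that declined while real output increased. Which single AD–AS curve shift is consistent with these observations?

SRAS shifted right

P fell and Y rose. An AD shift moves P and Y in the same direction; an SRAS shift moves them in opposite directions.
Here P and Y moved in opposite directions, so the SRAS curve shifted.
Since Y rose, SRAS shifted right.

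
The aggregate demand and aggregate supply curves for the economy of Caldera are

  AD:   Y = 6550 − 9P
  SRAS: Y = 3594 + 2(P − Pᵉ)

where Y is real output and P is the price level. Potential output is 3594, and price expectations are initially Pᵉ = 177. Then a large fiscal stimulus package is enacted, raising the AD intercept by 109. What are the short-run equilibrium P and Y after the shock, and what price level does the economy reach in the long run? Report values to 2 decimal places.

AD shifts right: new AD is Y = 6659 − 9P. With Pᵉ = 177, SRAS is Y = 3240 + 2P.
Short run: 6659 − 9P = 3240 + 2P gives 3419 = 11P, so P = 310.82 and Y = 6659 − 9P = 3861.64.
Y = 3861.64 is above potential 3594; expectations adjust and SRAS shifts left until Y = 3594.
Long run: on the new AD curve, 3594 = 6659 − 9P gives P = 340.56.

Short run: P = 310.82, Y = 3861.64. Long run: P = 340.56.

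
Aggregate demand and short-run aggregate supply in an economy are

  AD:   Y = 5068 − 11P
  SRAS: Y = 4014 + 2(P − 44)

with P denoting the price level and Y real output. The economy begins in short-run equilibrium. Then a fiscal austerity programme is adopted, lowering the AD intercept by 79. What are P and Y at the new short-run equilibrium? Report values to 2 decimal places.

This is a negative demand shock: AD shifts left.
New AD: Y = 4989 − 11P.
SRAS can be written Y = 3926 + 2P.
Set AD = SRAS: 4989 − 11P = 3926 + 2P, so 1063 = 13P and P = 81.77.
Substituting into AD, Y = 4089.54.

P = 81.77, Y = 4089.54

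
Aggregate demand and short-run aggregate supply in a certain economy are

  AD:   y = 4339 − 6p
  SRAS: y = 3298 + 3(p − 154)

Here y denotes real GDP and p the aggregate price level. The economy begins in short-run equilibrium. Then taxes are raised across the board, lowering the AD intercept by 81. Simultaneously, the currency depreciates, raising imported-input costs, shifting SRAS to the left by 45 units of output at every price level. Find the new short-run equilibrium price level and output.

p = 163, y = 3280

After both shocks: AD is y = 4258 − 6p and SRAS is y = 2791 + 3p.
Setting them equal: 1467 = 9p, so p = 163.
y = 4258 − 6·163 = 3280.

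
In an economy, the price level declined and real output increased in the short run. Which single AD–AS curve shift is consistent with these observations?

SRAS shifted right

P fell and Y rose. An AD shift moves P and Y in the same direction; an SRAS shift moves them in opposite directions.
Here P and Y moved in opposite directions, so the SRAS curve shifted.
Since Y rose, SRAS shifted right.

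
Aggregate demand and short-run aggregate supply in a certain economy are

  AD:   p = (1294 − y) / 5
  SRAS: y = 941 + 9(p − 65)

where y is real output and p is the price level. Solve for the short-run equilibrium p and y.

p = 67, y = 959

Write SRAS as y = 941 + 9p − 585 = 356 + 9p.
Rearrange AD to y = 1294 − 5p.
Set AD = SRAS: 1294 − 5p = 356 + 9p, so 938 = 14p and p = 67.
Then y = 1294 − 5·67 = 959.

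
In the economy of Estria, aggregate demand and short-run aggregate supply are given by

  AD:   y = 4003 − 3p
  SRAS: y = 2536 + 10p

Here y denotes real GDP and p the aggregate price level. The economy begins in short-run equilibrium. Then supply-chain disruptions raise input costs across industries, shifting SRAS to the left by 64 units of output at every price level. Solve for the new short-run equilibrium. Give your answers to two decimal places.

This is a negative supply shock: SRAS shifts left.
New SRAS: y = 2472 + 10p.
Set AD = SRAS: 4003 − 3p = 2472 + 10p, so 1531 = 13p and p = 117.77.
Substituting into AD, y = 3649.69.

p = 117.77, y = 3649.69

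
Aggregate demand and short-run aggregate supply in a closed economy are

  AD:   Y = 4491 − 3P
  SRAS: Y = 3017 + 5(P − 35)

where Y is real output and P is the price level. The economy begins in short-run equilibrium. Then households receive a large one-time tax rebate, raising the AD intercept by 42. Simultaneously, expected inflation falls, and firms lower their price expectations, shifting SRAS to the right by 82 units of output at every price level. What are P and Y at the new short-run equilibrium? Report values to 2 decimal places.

After both shocks: AD is Y = 4533 − 3P and SRAS is Y = 2924 + 5P.
Setting them equal: 1609 = 8P, so P = 201.13.
Substituting into AD, Y = 3929.63.

P = 201.13, Y = 3929.63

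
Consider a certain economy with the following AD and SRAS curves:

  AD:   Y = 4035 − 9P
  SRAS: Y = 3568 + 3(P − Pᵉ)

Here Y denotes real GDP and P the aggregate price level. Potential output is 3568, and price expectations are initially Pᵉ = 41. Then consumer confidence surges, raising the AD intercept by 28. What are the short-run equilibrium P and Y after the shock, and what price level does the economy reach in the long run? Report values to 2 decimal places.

Short run: P = 51.50, Y = 3599.50. Long run: P = 55.00.

AD shifts right: new AD is Y = 4063 − 9P. With Pᵉ = 41, SRAS is Y = 3445 + 3P.
Short run: 4063 − 9P = 3445 + 3P gives 618 = 12P, so P = 51.50 and Y = 4063 − 9P = 3599.50.
Y = 3599.50 is above potential 3568; expectations adjust and SRAS shifts left until Y = 3568.
Long run: on the new AD curve, 3568 = 4063 − 9P gives P = 55.00.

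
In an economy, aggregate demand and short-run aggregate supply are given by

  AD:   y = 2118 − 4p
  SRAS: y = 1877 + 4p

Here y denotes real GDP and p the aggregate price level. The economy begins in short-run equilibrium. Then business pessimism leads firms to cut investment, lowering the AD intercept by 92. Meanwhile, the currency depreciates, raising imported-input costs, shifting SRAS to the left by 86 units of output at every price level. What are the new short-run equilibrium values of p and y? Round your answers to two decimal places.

After both shocks: AD is y = 2026 − 4p and SRAS is y = 1791 + 4p.
Setting them equal: 235 = 8p, so p = 29.38.
Substituting into AD, y = 1908.50.

p = 29.38, y = 1908.50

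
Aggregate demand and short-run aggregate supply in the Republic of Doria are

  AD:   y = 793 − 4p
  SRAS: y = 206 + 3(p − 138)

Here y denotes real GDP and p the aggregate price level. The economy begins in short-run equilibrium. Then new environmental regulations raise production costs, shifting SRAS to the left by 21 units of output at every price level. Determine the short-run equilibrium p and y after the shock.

p = 146, y = 209

This is a negative supply shock: SRAS shifts left.
New SRAS: y = 3p − 229.
Set AD = SRAS: 793 − 4p = 3p − 229, so 1022 = 7p and p = 146.
y = 793 − 4·146 = 209.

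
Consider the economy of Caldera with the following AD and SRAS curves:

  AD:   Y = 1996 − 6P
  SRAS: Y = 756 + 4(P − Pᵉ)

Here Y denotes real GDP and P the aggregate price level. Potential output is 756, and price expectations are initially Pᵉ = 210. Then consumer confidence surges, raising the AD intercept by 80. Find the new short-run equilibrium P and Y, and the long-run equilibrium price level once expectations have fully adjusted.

AD shifts right: new AD is Y = 2076 − 6P. With Pᵉ = 210, SRAS is Y = 4P − 84.
Short run: 2076 − 6P = 4P − 84 gives 2160 = 10P, so P = 216 and Y = 2076 − 6·216 = 780.
Y = 780 is above potential 756; expectations adjust and SRAS shifts left until Y = 756.
Long run: on the new AD curve, 756 = 2076 − 6P gives P = 220.

Short run: P = 216, Y = 780. Long run: P = 220.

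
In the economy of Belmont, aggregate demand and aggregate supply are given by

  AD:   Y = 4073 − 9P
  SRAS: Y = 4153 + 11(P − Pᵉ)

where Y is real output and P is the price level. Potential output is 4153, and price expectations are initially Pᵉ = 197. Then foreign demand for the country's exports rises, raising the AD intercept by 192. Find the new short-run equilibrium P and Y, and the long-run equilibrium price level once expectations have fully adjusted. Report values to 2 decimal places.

Short run: P = 113.95, Y = 3239.45. Long run: P = 12.44.

AD shifts right: new AD is Y = 4265 − 9P. With Pᵉ = 197, SRAS is Y = 1986 + 11P.
Short run: 4265 − 9P = 1986 + 11P gives 2279 = 20P, so P = 113.95 and Y = 4265 − 9P = 3239.45.
Y = 3239.45 is below potential 4153; expectations adjust and SRAS shifts right until Y = 4153.
Long run: on the new AD curve, 4153 = 4265 − 9P gives P = 12.44.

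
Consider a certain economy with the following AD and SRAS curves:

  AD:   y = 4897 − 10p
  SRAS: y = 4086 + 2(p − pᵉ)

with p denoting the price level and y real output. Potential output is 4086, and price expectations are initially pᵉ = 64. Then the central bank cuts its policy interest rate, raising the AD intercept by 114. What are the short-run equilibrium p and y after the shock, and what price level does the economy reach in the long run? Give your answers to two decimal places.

AD shifts right: new AD is y = 5011 − 10p. With pᵉ = 64, SRAS is y = 3958 + 2p.
Short run: 5011 − 10p = 3958 + 2p gives 1053 = 12p, so p = 87.75 and y = 5011 − 10p = 4133.50.
y = 4133.50 is above potential 4086; expectations adjust and SRAS shifts left until y = 4086.
Long run: on the new AD curve, 4086 = 5011 − 10p gives p = 92.50.

Short run: p = 87.75, y = 4133.50. Long run: p = 92.50.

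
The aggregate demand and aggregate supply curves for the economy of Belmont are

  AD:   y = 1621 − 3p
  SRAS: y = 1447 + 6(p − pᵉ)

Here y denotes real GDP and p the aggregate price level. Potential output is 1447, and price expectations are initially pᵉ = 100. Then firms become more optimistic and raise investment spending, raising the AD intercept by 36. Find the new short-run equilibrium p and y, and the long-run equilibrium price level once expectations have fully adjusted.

AD shifts right: new AD is y = 1657 − 3p. With pᵉ = 100, SRAS is y = 847 + 6p.
Short run: 1657 − 3p = 847 + 6p gives 810 = 9p, so p = 90 and y = 1657 − 3·90 = 1387.
y = 1387 is below potential 1447; expectations adjust and SRAS shifts right until y = 1447.
Long run: on the new AD curve, 1447 = 1657 − 3p gives p = 70.

Short run: p = 90, y = 1387. Long run: p = 70.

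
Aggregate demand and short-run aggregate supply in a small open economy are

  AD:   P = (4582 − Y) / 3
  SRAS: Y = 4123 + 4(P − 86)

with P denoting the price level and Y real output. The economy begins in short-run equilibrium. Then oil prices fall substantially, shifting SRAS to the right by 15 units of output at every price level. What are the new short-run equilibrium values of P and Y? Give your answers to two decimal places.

P = 112.57, Y = 4244.29

This is a positive supply shock: SRAS shifts right.
New SRAS: Y = 3794 + 4P.
Set AD = SRAS: 4582 − 3P = 3794 + 4P, so 788 = 7P and P = 112.57.
Substituting into AD, Y = 4244.29.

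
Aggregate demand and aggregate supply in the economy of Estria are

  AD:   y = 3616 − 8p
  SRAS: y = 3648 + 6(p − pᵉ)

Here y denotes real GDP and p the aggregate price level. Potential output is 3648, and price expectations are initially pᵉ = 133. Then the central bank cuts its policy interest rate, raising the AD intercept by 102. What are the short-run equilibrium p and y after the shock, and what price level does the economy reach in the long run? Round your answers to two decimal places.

Short run: p = 62.00, y = 3222.00. Long run: p = 8.75.

AD shifts right: new AD is y = 3718 − 8p. With pᵉ = 133, SRAS is y = 2850 + 6p.
Short run: 3718 − 8p = 2850 + 6p gives 868 = 14p, so p = 62.00 and y = 3718 − 8p = 3222.00.
y = 3222.00 is below potential 3648; expectations adjust and SRAS shifts right until y = 3648.
Long run: on the new AD curve, 3648 = 3718 − 8p gives p = 8.75.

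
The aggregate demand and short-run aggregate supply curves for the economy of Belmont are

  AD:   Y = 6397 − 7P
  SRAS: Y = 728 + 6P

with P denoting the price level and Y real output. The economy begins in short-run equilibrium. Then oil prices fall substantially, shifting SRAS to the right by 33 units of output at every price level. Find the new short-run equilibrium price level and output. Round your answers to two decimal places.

This is a positive supply shock: SRAS shifts right.
New SRAS: Y = 761 + 6P.
Set AD = SRAS: 6397 − 7P = 761 + 6P, so 5636 = 13P and P = 433.54.
Substituting into AD, Y = 3362.23.

P = 433.54, Y = 3362.23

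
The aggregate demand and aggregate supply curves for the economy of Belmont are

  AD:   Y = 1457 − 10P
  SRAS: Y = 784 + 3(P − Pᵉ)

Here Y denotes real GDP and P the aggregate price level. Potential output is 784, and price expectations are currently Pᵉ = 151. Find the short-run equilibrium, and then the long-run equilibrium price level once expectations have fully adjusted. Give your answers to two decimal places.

Short run: with Pᵉ = 151, SRAS is Y = 331 + 3P. Setting AD = SRAS gives 1126 = 13P, so P = 86.62 and Y = 1457 − 10P = 590.85.
Output 590.85 is below potential 784, so over time expected prices fall and SRAS shifts right until Y returns to 784.
Long run: Y = 784 on the AD curve gives 784 = 1457 − 10P, so P = 67.30.

Short run: P = 86.62, Y = 590.85. Long run: P = 67.30.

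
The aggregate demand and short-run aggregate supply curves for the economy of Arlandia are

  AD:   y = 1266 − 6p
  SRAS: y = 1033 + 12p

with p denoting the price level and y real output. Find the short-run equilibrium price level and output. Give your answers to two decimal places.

Set AD = SRAS: 1266 − 6p = 1033 + 12p, so 233 = 18p and p = 12.94.
Substituting into AD, y = 1266 − 6p = 1188.33.

p = 12.94, y = 1188.33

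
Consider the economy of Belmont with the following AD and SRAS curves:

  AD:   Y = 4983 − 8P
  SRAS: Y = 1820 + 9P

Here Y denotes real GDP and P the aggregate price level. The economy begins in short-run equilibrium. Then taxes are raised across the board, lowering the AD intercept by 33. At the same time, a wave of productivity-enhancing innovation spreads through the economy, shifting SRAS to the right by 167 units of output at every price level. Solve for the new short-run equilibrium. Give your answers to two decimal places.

After both shocks: AD is Y = 4950 − 8P and SRAS is Y = 1987 + 9P.
Setting them equal: 2963 = 17P, so P = 174.29.
Substituting into AD, Y = 3555.65.

P = 174.29, Y = 3555.65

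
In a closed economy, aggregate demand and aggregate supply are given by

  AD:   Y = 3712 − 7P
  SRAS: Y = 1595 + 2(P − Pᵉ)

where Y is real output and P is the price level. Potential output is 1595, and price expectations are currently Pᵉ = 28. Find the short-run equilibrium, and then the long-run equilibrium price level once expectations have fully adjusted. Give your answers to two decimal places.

Short run: P = 241.44, Y = 2021.89. Long run: P = 302.43.

Short run: with Pᵉ = 28, SRAS is Y = 1539 + 2P. Setting AD = SRAS gives 2173 = 9P, so P = 241.44 and Y = 3712 − 7P = 2021.89.
Output 2021.89 is above potential 1595, so over time expected prices rise and SRAS shifts left until Y returns to 1595.
Long run: Y = 1595 on the AD curve gives 1595 = 3712 − 7P, so P = 302.43.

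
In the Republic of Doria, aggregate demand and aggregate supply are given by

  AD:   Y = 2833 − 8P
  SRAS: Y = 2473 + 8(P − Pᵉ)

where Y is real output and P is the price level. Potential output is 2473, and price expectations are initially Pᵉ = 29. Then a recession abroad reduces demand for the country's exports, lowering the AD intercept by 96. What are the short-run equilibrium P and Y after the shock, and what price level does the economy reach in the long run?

AD shifts left: new AD is Y = 2737 − 8P. With Pᵉ = 29, SRAS is Y = 2241 + 8P.
Short run: 2737 − 8P = 2241 + 8P gives 496 = 16P, so P = 31 and Y = 2737 − 8·31 = 2489.
Y = 2489 is above potential 2473; expectations adjust and SRAS shifts left until Y = 2473.
Long run: on the new AD curve, 2473 = 2737 − 8P gives P = 33.

Short run: P = 31, Y = 2489. Long run: P = 33.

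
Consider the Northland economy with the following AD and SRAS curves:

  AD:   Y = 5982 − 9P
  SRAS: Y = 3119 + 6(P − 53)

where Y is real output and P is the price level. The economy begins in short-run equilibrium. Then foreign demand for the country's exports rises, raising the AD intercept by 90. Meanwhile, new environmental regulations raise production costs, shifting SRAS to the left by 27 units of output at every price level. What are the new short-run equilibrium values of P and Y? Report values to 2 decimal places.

After both shocks: AD is Y = 6072 − 9P and SRAS is Y = 2774 + 6P.
Setting them equal: 3298 = 15P, so P = 219.87.
Substituting into AD, Y = 4093.20.

P = 219.87, Y = 4093.20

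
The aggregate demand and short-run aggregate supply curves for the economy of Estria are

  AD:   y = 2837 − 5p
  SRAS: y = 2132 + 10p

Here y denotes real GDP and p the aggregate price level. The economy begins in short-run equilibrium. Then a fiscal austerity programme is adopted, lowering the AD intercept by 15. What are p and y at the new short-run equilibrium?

This is a negative demand shock: AD shifts left.
New AD: y = 2822 − 5p.
Set AD = SRAS: 2822 − 5p = 2132 + 10p, so 690 = 15p and p = 46.
y = 2822 − 5·46 = 2592.

p = 46, y = 2592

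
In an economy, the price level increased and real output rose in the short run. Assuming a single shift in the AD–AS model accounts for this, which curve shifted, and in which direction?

P rose and Y rose. An AD shift moves P and Y in the same direction; an SRAS shift moves them in opposite directions.
Here P and Y moved in the same direction, so the AD curve shifted.
Since Y rose, AD shifted right.

AD shifted right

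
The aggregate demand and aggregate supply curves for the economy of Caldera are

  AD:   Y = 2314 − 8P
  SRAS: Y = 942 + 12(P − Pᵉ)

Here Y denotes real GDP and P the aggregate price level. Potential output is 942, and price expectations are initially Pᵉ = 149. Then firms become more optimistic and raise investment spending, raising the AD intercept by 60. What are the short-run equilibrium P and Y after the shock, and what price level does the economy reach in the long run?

AD shifts right: new AD is Y = 2374 − 8P. With Pᵉ = 149, SRAS is Y = 12P − 846.
Short run: 2374 − 8P = 12P − 846 gives 3220 = 20P, so P = 161 and Y = 2374 − 8·161 = 1086.
Y = 1086 is above potential 942; expectations adjust and SRAS shifts left until Y = 942.
Long run: on the new AD curve, 942 = 2374 − 8P gives P = 179.

Short run: P = 161, Y = 1086. Long run: P = 179.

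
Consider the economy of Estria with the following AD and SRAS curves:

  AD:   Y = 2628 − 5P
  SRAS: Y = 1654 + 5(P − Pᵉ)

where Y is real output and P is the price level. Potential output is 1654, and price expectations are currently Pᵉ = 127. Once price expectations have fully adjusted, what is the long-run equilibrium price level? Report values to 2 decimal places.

Short run: with Pᵉ = 127, SRAS is Y = 1019 + 5P. Setting AD = SRAS gives 1609 = 10P, so P = 160.90 and Y = 2628 − 5P = 1823.50.
Output 1823.50 is above potential 1654, so over time expected prices rise and SRAS shifts left until Y returns to 1654.
Long run: Y = 1654 on the AD curve gives 1654 = 2628 − 5P, so P = 194.80.

Long-run P = 194.80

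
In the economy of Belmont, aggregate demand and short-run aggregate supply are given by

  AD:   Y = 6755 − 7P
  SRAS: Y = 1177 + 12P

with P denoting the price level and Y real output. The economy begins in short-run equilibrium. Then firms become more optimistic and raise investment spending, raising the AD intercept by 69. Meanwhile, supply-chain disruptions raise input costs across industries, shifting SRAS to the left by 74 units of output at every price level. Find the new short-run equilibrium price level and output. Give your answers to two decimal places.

P = 301.11, Y = 4716.26

After both shocks: AD is Y = 6824 − 7P and SRAS is Y = 1103 + 12P.
Setting them equal: 5721 = 19P, so P = 301.11.
Substituting into AD, Y = 4716.26.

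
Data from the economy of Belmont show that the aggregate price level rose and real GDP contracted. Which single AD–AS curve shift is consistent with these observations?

SRAS shifted left

P rose and Y fell. An AD shift moves P and Y in the same direction; an SRAS shift moves them in opposite directions.
Here P and Y moved in opposite directions, so the SRAS curve shifted.
Since Y fell, SRAS shifted left.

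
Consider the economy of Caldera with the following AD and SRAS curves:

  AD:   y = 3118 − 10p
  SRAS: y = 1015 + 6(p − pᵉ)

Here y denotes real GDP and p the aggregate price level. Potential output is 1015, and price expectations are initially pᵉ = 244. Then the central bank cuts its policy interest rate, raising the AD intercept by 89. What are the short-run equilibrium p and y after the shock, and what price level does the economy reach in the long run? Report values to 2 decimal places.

Short run: p = 228.50, y = 922.00. Long run: p = 219.20.

AD shifts right: new AD is y = 3207 − 10p. With pᵉ = 244, SRAS is y = 6p − 449.
Short run: 3207 − 10p = 6p − 449 gives 3656 = 16p, so p = 228.50 and y = 3207 − 10p = 922.00.
y = 922.00 is below potential 1015; expectations adjust and SRAS shifts right until y = 1015.
Long run: on the new AD curve, 1015 = 3207 − 10p gives p = 219.20.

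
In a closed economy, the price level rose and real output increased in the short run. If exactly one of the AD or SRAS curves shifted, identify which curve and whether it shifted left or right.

AD shifted right

P rose and Y rose. An AD shift moves P and Y in the same direction; an SRAS shift moves them in opposite directions.
Here P and Y moved in the same direction, so the AD curve shifted.
Since Y rose, AD shifted right.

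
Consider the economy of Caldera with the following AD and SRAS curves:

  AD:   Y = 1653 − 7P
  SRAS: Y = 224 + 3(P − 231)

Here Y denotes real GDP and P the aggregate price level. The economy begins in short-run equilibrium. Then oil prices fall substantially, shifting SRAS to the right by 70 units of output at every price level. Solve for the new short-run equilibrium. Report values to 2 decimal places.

This is a positive supply shock: SRAS shifts right.
New SRAS: Y = 3P − 399.
Set AD = SRAS: 1653 − 7P = 3P − 399, so 2052 = 10P and P = 205.20.
Substituting into AD, Y = 216.60.

P = 205.20, Y = 216.60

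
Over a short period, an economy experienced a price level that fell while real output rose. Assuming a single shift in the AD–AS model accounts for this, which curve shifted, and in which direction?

P fell and Y rose. An AD shift moves P and Y in the same direction; an SRAS shift moves them in opposite directions.
Here P and Y moved in opposite directions, so the SRAS curve shifted.
Since Y rose, SRAS shifted right.

SRAS shifted right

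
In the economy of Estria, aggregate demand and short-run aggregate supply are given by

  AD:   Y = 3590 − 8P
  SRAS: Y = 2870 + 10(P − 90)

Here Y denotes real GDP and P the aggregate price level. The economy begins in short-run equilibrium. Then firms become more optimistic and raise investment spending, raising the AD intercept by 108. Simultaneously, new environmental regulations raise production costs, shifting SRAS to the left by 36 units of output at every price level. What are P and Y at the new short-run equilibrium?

P = 98, Y = 2914

After both shocks: AD is Y = 3698 − 8P and SRAS is Y = 1934 + 10P.
Setting them equal: 1764 = 18P, so P = 98.
Y = 3698 − 8·98 = 2914.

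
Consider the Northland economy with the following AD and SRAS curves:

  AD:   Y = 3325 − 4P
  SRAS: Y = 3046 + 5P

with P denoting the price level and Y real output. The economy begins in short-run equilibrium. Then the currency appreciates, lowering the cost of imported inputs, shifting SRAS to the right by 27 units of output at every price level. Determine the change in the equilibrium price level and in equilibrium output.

This is a positive supply shock: SRAS shifts right.
New SRAS: Y = 3073 + 5P.
Set AD = SRAS: 3325 − 4P = 3073 + 5P, so 252 = 9P and P = 28.
Y = 3325 − 4·28 = 3213.
Initially P = 31, Y = 3201, so ΔP = -3 and ΔY = +12.

ΔP = -3, ΔY = +12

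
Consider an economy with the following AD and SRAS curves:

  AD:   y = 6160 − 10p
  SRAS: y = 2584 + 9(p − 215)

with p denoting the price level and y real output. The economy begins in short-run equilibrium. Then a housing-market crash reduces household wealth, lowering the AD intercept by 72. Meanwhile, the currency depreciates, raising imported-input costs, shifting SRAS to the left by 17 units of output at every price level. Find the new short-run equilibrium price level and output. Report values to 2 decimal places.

p = 287.16, y = 3216.42

After both shocks: AD is y = 6088 − 10p and SRAS is y = 632 + 9p.
Setting them equal: 5456 = 19p, so p = 287.16.
Substituting into AD, y = 3216.42.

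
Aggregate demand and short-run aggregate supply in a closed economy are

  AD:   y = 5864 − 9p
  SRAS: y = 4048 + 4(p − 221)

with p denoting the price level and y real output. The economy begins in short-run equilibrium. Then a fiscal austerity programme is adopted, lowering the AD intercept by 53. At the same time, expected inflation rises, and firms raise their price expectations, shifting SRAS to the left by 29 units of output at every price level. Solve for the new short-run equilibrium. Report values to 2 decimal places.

p = 205.85, y = 3958.38

After both shocks: AD is y = 5811 − 9p and SRAS is y = 3135 + 4p.
Setting them equal: 2676 = 13p, so p = 205.85.
Substituting into AD, y = 3958.38.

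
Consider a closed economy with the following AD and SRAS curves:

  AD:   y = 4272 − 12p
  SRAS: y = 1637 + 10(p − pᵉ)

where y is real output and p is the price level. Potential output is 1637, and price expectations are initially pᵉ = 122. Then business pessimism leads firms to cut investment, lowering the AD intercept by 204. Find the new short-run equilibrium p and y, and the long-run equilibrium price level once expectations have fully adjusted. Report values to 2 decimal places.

Short run: p = 165.95, y = 2076.55. Long run: p = 202.58.

AD shifts left: new AD is y = 4068 − 12p. With pᵉ = 122, SRAS is y = 417 + 10p.
Short run: 4068 − 12p = 417 + 10p gives 3651 = 22p, so p = 165.95 and y = 4068 − 12p = 2076.55.
y = 2076.55 is above potential 1637; expectations adjust and SRAS shifts left until y = 1637.
Long run: on the new AD curve, 1637 = 4068 − 12p gives p = 202.58.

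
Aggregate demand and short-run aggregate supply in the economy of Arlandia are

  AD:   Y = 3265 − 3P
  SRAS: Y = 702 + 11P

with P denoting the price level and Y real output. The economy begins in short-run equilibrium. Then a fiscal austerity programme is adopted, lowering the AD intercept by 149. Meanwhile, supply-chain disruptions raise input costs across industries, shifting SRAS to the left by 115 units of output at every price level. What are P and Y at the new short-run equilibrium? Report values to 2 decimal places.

After both shocks: AD is Y = 3116 − 3P and SRAS is Y = 587 + 11P.
Setting them equal: 2529 = 14P, so P = 180.64.
Substituting into AD, Y = 2574.07.

P = 180.64, Y = 2574.07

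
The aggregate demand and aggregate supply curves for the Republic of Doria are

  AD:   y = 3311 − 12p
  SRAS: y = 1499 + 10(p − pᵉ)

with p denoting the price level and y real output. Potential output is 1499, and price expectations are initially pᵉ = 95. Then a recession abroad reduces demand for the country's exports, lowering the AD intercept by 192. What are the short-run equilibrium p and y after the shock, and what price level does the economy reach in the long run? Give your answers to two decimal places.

AD shifts left: new AD is y = 3119 − 12p. With pᵉ = 95, SRAS is y = 549 + 10p.
Short run: 3119 − 12p = 549 + 10p gives 2570 = 22p, so p = 116.82 and y = 3119 − 12p = 1717.18.
y = 1717.18 is above potential 1499; expectations adjust and SRAS shifts left until y = 1499.
Long run: on the new AD curve, 1499 = 3119 − 12p gives p = 135.00.

Short run: p = 116.82, y = 1717.18. Long run: p = 135.00.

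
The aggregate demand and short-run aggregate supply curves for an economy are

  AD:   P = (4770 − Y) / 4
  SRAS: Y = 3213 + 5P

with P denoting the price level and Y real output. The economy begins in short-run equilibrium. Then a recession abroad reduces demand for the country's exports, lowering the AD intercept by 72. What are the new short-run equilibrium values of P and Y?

P = 165, Y = 4038

This is a negative demand shock: AD shifts left.
New AD: Y = 4698 − 4P.
Set AD = SRAS: 4698 − 4P = 3213 + 5P, so 1485 = 9P and P = 165.
Y = 4698 − 4·165 = 4038.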